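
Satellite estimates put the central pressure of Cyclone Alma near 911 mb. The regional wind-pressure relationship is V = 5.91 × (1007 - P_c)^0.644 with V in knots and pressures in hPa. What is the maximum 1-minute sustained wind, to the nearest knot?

ΔP = 1007 − 911 = 96 mb.
96^0.644 ≈ 18.905.
V ≈ 5.91 × 18.905 ≈ 111.7 kt.

112 kt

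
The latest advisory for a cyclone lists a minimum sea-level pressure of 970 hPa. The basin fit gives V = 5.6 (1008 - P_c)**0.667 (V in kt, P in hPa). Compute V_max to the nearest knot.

63 kt

ΔP = 1008 − 970 = 38 hPa.
38^0.667 ≈ 11.317.
V ≈ 5.6 × 11.317 ≈ 63.4 kt.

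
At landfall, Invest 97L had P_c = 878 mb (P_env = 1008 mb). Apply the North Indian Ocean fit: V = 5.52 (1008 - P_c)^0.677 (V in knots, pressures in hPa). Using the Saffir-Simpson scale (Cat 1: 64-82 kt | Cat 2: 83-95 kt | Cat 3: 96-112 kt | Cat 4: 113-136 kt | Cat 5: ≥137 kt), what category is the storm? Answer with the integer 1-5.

ΔP = 1008 − 878 = 130 mb.
V ≈ 5.52 × 130^0.677 = 5.52 × 26.99 ≈ 149 kt.
149 kt falls in the Category 5 band.

5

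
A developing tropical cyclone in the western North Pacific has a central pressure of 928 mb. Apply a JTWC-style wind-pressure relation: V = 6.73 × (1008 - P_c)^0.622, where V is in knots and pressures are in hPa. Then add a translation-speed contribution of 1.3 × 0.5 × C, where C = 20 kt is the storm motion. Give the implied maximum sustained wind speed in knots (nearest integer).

116 kt

ΔP = 1008 − 928 = 80 mb.
80^0.622 ≈ 15.266.
V ≈ 6.73 × 15.266 ≈ 102.7 kt.
Translation term: 1.3 × 0.5 × 20 = 13 kt.
Corrected V ≈ 115.7 kt → 116 kt.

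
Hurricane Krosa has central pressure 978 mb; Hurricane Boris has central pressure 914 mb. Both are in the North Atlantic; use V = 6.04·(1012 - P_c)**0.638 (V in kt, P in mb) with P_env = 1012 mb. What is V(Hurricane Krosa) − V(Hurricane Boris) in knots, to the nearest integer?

-55 kt

Hurricane Krosa: ΔP = 34; V ≈ 6.04 × 34^0.638 ≈ 57.30 kt.
Hurricane Boris: ΔP = 98; V ≈ 6.04 × 98^0.638 ≈ 112.57 kt.
Difference ≈ 57.30 − 112.57 = -55.27 → -55 kt.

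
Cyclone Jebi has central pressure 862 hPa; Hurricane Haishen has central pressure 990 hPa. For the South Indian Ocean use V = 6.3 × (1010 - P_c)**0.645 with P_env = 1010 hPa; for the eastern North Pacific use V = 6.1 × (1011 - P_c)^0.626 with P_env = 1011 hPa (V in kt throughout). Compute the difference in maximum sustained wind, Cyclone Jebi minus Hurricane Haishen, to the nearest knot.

Cyclone Jebi: ΔP = 148; V ≈ 6.3 × 148^0.645 ≈ 158.18 kt.
Hurricane Haishen: ΔP = 21; V ≈ 6.1 × 21^0.626 ≈ 41.02 kt.
Difference ≈ 158.18 − 41.02 = 117.16 → 117 kt.

117 kt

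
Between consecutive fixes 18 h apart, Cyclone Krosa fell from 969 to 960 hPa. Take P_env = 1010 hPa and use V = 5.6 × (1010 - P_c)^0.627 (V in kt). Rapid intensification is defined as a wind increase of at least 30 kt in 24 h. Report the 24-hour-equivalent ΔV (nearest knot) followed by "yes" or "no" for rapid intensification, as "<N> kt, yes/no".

10 kt, no

V₁: ΔP = 41, V ≈ 5.6 × 41^0.627 ≈ 57.47 kt.
V₂: ΔP = 50, V ≈ 5.6 × 50^0.627 ≈ 65.08 kt.
ΔV over 18 h = 7.61 kt → 24 h equivalent = 7.61 × 24/18 ≈ 10.15 kt.
10 kt < 30 kt ⇒ not rapid intensification.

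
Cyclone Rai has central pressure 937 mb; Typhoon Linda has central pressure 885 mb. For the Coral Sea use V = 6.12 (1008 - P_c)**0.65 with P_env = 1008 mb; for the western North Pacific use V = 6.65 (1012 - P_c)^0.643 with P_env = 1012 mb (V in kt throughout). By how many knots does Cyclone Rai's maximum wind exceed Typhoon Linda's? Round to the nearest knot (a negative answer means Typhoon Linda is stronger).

Cyclone Rai: ΔP = 71; V ≈ 6.12 × 71^0.65 ≈ 97.74 kt.
Typhoon Linda: ΔP = 127; V ≈ 6.65 × 127^0.643 ≈ 149.82 kt.
Difference ≈ 97.74 − 149.82 = -52.08 → -52 kt.

-52 kt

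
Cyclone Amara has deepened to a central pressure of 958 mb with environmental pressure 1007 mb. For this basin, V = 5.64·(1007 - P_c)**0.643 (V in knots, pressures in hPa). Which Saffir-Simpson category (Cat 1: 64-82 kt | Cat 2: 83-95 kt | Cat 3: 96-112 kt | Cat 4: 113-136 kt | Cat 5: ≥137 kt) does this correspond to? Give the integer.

1

ΔP = 1007 − 958 = 49 mb.
V ≈ 5.64 × 49^0.643 = 5.64 × 12.21 ≈ 69 kt.
69 kt falls in the Category 1 band.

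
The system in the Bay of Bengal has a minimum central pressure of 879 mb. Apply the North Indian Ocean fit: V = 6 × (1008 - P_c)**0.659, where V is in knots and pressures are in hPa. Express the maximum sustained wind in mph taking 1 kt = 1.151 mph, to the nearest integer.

ΔP = 1008 − 879 = 129 mb.
V ≈ 6 × 129^0.659 = 6 × 24.597 ≈ 147.581 kt.
147.581 × 1.151 ≈ 169.87 mph → 170 mph.

170 mph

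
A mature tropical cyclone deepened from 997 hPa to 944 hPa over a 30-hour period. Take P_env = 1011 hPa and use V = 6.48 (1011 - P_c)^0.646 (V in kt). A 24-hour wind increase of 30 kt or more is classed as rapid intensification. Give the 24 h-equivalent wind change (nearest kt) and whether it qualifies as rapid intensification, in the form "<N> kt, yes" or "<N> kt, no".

V₁: ΔP = 14, V ≈ 6.48 × 14^0.646 ≈ 35.64 kt.
V₂: ΔP = 67, V ≈ 6.48 × 67^0.646 ≈ 98.00 kt.
ΔV over 30 h = 62.36 kt → 24 h equivalent = 62.36 × 24/30 ≈ 49.89 kt.
50 kt ≥ 30 kt ⇒ rapid intensification.

50 kt, yes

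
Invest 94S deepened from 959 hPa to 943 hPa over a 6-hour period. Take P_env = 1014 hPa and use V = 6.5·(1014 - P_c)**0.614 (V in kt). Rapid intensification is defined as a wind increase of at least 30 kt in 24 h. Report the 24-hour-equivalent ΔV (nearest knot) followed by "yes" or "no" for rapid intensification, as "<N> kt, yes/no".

52 kt, yes

V₁: ΔP = 55, V ≈ 6.5 × 55^0.614 ≈ 76.12 kt.
V₂: ΔP = 71, V ≈ 6.5 × 71^0.614 ≈ 89.04 kt.
ΔV over 6 h = 12.92 kt → 24 h equivalent = 12.92 × 24/6 ≈ 51.68 kt.
52 kt ≥ 30 kt ⇒ rapid intensification.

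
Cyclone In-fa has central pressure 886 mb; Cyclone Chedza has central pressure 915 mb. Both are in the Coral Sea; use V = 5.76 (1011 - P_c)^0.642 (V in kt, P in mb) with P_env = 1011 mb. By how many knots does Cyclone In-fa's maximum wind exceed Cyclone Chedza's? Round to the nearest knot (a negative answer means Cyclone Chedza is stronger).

20 kt

Cyclone In-fa: ΔP = 125; V ≈ 5.76 × 125^0.642 ≈ 127.83 kt.
Cyclone Chedza: ΔP = 96; V ≈ 5.76 × 96^0.642 ≈ 107.90 kt.
Difference ≈ 127.83 − 107.90 = 19.93 → 20 kt.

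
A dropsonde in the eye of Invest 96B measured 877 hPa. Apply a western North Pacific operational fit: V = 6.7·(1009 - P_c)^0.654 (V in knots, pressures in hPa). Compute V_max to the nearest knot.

ΔP = 1009 − 877 = 132 hPa.
132^0.654 ≈ 24.370.
V ≈ 6.7 × 24.370 ≈ 163.3 kt.

163 kt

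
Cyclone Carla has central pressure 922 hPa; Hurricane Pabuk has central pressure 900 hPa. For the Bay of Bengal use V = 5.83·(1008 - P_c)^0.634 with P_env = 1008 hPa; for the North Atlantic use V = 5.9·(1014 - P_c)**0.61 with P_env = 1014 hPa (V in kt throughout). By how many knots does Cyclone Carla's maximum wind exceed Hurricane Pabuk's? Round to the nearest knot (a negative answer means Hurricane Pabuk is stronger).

Cyclone Carla: ΔP = 86; V ≈ 5.83 × 86^0.634 ≈ 98.21 kt.
Hurricane Pabuk: ΔP = 114; V ≈ 5.9 × 114^0.61 ≈ 106.06 kt.
Difference ≈ 98.21 − 106.06 = -7.85 → -8 kt.

-8 kt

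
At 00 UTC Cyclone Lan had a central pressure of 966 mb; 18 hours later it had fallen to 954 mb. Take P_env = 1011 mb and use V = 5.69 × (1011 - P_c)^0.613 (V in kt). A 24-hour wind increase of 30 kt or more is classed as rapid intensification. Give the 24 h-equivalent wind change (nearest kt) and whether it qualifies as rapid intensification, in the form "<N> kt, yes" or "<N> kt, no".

12 kt, no

V₁: ΔP = 45, V ≈ 5.69 × 45^0.613 ≈ 58.69 kt.
V₂: ΔP = 57, V ≈ 5.69 × 57^0.613 ≈ 67.84 kt.
ΔV over 18 h = 9.15 kt → 24 h equivalent = 9.15 × 24/18 ≈ 12.20 kt.
12 kt < 30 kt ⇒ not rapid intensification.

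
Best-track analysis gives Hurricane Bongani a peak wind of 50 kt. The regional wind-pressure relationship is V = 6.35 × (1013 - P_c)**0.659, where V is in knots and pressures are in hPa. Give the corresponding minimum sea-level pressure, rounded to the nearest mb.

ΔP = (V / 6.35)^(1/0.659) = (50/6.35)^1.517.
50/6.35 = 7.874; 7.874^1.517 ≈ 22.91 mb.
P_c = 1013 − 22.91 = 990.09 ≈ 990 mb.

990 mb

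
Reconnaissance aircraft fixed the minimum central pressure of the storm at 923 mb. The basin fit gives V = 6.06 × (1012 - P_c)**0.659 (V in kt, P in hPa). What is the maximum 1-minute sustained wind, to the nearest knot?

117 kt

ΔP = 1012 − 923 = 89 mb.
89^0.659 ≈ 19.260.
V ≈ 6.06 × 19.260 ≈ 116.7 kt.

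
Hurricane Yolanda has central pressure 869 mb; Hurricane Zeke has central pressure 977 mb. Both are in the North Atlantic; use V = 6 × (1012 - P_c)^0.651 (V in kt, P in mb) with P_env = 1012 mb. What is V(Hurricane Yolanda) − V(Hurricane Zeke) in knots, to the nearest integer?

Hurricane Yolanda: ΔP = 143; V ≈ 6 × 143^0.651 ≈ 151.80 kt.
Hurricane Zeke: ΔP = 35; V ≈ 6 × 35^0.651 ≈ 60.72 kt.
Difference ≈ 151.80 − 60.72 = 91.08 → 91 kt.

91 kt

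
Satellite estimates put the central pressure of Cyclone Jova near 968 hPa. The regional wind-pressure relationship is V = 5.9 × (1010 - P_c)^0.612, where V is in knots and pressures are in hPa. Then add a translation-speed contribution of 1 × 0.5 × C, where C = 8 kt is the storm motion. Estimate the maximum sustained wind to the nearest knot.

ΔP = 1010 − 968 = 42 hPa.
42^0.612 ≈ 9.850.
V ≈ 5.9 × 9.850 ≈ 58.1 kt.
Translation term: 1 × 0.5 × 8 = 4 kt.
Corrected V ≈ 62.1 kt → 62 kt.

62 kt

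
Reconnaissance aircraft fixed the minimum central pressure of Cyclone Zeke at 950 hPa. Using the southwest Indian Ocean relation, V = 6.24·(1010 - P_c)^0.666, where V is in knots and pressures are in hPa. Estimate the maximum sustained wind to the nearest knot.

95 kt

ΔP = 1010 − 950 = 60 hPa.
60^0.666 ≈ 15.284.
V ≈ 6.24 × 15.284 ≈ 95.4 kt.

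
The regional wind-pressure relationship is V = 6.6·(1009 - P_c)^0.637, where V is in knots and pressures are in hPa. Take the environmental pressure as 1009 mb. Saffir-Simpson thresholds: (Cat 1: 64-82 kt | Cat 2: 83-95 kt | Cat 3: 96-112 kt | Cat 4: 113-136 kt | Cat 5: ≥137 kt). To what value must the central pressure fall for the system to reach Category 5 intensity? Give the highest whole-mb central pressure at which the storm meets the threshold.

Category 5 begins at V = 137 kt.
Required ΔP = (137/6.6)^(1/0.637) = 20.758^1.570 ≈ 116.89 mb.
P_c ≤ 1009 − 116.89 = 892.11, so the highest integer P_c is 892 mb.

892 mb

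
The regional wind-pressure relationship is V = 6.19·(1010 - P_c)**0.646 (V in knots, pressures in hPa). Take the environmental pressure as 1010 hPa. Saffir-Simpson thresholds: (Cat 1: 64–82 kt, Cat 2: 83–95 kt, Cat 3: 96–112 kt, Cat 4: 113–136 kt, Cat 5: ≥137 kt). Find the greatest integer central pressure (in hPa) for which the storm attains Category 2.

954 hPa

Category 2 begins at V = 83 kt.
Required ΔP = (83/6.19)^(1/0.646) = 13.409^1.548 ≈ 55.61 hPa.
P_c ≤ 1010 − 55.61 = 954.39, so the highest integer P_c is 954 hPa.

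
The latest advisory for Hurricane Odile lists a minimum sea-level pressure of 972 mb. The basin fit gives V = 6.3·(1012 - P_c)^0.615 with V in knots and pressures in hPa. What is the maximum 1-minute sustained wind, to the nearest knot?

ΔP = 1012 − 972 = 40 mb.
40^0.615 ≈ 9.666.
V ≈ 6.3 × 9.666 ≈ 60.9 kt.

61 kt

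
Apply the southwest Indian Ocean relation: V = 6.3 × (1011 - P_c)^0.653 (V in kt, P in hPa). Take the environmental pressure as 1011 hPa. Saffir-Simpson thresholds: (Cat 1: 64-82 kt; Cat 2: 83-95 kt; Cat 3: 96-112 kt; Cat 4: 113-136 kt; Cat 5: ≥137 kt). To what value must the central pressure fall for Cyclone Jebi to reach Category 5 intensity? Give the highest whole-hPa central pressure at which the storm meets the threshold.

Category 5 begins at V = 137 kt.
Required ΔP = (137/6.3)^(1/0.653) = 21.746^1.531 ≈ 111.70 hPa.
P_c ≤ 1011 − 111.70 = 899.30, so the highest integer P_c is 899 hPa.

899 hPa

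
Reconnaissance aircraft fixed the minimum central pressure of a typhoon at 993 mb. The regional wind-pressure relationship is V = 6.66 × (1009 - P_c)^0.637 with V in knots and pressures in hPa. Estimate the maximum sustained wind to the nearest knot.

ΔP = 1009 − 993 = 16 mb.
16^0.637 ≈ 5.848.
V ≈ 6.66 × 5.848 ≈ 38.9 kt.

39 kt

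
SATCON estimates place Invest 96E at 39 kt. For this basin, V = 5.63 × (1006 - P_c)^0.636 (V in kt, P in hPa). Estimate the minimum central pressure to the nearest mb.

ΔP = (V / 5.63)^(1/0.636) = (39/5.63)^1.572.
39/5.63 = 6.927; 6.927^1.572 ≈ 20.97 mb.
P_c = 1006 − 20.97 = 985.03 ≈ 985 mb.

985 mb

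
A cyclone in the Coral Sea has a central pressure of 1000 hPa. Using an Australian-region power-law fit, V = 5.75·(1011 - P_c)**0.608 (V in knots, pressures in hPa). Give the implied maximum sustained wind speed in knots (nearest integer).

25 kt

ΔP = 1011 − 1000 = 11 hPa.
11^0.608 ≈ 4.297.
V ≈ 5.75 × 4.297 ≈ 24.7 kt.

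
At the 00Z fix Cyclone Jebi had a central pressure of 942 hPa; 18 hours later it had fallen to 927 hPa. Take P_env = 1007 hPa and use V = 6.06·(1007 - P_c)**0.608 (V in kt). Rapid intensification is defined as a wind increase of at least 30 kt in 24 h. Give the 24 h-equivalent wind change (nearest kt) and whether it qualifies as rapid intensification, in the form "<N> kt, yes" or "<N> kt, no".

14 kt, no

V₁: ΔP = 65, V ≈ 6.06 × 65^0.608 ≈ 76.69 kt.
V₂: ΔP = 80, V ≈ 6.06 × 80^0.608 ≈ 87.01 kt.
ΔV over 18 h = 10.32 kt → 24 h equivalent = 10.32 × 24/18 ≈ 13.76 kt.
14 kt < 30 kt ⇒ not rapid intensification.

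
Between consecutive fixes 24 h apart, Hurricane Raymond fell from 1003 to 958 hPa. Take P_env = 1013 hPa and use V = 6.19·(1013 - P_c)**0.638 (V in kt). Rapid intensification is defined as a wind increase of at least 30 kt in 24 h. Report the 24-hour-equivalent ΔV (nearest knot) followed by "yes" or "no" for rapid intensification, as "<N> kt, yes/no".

V₁: ΔP = 10, V ≈ 6.19 × 10^0.638 ≈ 26.90 kt.
V₂: ΔP = 55, V ≈ 6.19 × 55^0.638 ≈ 79.81 kt.
ΔV over 24 h = 52.91 kt → 24 h equivalent = 52.91 × 24/24 ≈ 52.91 kt.
53 kt ≥ 30 kt ⇒ rapid intensification.

53 kt, yes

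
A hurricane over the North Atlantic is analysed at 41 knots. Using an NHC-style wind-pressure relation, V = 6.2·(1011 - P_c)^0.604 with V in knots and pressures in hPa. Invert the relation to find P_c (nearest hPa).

ΔP = (V / 6.2)^(1/0.604) = (41/6.2)^1.656.
41/6.2 = 6.613; 6.613^1.656 ≈ 22.82 hPa.
P_c = 1011 − 22.82 = 988.18 ≈ 988 hPa.

988 hPa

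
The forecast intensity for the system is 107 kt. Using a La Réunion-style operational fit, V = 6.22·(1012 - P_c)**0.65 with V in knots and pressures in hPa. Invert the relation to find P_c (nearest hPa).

932 hPa

ΔP = (V / 6.22)^(1/0.65) = (107/6.22)^1.538.
107/6.22 = 17.203; 17.203^1.538 ≈ 79.60 hPa.
P_c = 1012 − 79.60 = 932.40 ≈ 932 hPa.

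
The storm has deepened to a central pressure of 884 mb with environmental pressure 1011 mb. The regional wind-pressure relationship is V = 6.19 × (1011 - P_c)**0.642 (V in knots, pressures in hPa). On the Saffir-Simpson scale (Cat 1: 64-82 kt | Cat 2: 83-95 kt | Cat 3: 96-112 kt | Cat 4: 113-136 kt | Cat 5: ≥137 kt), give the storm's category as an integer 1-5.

ΔP = 1011 − 884 = 127 mb.
V ≈ 6.19 × 127^0.642 = 6.19 × 22.42 ≈ 139 kt.
139 kt falls in the Category 5 band.

5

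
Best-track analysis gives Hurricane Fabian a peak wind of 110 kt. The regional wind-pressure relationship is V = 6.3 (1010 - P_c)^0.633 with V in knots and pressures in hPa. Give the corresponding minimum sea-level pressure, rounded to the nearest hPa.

918 hPa

ΔP = (V / 6.3)^(1/0.633) = (110/6.3)^1.580.
110/6.3 = 17.460; 17.460^1.580 ≈ 91.66 hPa.
P_c = 1010 − 91.66 = 918.34 ≈ 918 hPa.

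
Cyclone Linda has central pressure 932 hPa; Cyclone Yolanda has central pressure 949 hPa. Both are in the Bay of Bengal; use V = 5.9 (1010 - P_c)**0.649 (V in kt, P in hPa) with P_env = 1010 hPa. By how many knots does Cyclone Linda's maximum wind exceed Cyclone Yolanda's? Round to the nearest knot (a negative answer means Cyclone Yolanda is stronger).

15 kt

Cyclone Linda: ΔP = 78; V ≈ 5.9 × 78^0.649 ≈ 99.73 kt.
Cyclone Yolanda: ΔP = 61; V ≈ 5.9 × 61^0.649 ≈ 85.02 kt.
Difference ≈ 99.73 − 85.02 = 14.71 → 15 kt.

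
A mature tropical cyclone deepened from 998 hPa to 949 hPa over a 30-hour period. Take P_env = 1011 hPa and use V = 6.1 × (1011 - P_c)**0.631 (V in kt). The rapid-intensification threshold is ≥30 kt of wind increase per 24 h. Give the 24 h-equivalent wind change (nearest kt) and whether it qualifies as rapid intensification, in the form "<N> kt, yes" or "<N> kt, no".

41 kt, yes

V₁: ΔP = 13, V ≈ 6.1 × 13^0.631 ≈ 30.78 kt.
V₂: ΔP = 62, V ≈ 6.1 × 62^0.631 ≈ 82.48 kt.
ΔV over 30 h = 51.70 kt → 24 h equivalent = 51.70 × 24/30 ≈ 41.36 kt.
41 kt ≥ 30 kt ⇒ rapid intensification.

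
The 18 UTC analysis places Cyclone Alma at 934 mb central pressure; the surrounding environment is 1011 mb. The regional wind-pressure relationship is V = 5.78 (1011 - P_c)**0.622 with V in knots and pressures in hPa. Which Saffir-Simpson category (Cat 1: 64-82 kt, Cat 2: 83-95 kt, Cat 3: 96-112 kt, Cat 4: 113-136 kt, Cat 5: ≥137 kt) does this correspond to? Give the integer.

2

ΔP = 1011 − 934 = 77 mb.
V ≈ 5.78 × 77^0.622 = 5.78 × 14.91 ≈ 86 kt.
86 kt falls in the Category 2 band.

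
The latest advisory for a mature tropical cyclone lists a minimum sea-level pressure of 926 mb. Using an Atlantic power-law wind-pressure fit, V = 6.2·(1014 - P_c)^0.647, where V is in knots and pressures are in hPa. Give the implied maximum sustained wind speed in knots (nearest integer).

ΔP = 1014 − 926 = 88 mb.
88^0.647 ≈ 18.117.
V ≈ 6.2 × 18.117 ≈ 112.3 kt.

112 kt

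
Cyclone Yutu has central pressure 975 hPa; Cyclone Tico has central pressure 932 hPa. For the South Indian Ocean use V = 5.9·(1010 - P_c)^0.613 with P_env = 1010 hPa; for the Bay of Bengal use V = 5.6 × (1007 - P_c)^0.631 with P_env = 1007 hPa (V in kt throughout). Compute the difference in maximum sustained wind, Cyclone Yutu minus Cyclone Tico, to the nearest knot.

Cyclone Yutu: ΔP = 35; V ≈ 5.9 × 35^0.613 ≈ 52.16 kt.
Cyclone Tico: ΔP = 75; V ≈ 5.6 × 75^0.631 ≈ 85.38 kt.
Difference ≈ 52.16 − 85.38 = -33.22 → -33 kt.

-33 kt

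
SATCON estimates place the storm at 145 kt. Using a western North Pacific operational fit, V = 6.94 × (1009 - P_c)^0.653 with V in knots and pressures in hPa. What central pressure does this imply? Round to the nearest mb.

904 mb

ΔP = (V / 6.94)^(1/0.653) = (145/6.94)^1.531.
145/6.94 = 20.893; 20.893^1.531 ≈ 105.06 mb.
P_c = 1009 − 105.06 = 903.94 ≈ 904 mb.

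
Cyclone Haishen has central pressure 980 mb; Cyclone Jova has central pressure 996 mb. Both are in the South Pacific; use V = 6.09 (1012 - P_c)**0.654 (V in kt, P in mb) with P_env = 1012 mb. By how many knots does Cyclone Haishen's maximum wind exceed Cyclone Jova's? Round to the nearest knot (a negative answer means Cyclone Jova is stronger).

Cyclone Haishen: ΔP = 32; V ≈ 6.09 × 32^0.654 ≈ 58.75 kt.
Cyclone Jova: ΔP = 16; V ≈ 6.09 × 16^0.654 ≈ 37.33 kt.
Difference ≈ 58.75 − 37.33 = 21.42 → 21 kt.

21 kt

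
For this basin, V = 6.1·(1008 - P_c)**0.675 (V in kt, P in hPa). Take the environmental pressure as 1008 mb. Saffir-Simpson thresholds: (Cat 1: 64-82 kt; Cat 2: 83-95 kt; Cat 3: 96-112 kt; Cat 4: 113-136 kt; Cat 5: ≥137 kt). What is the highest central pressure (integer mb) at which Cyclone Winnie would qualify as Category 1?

Category 1 begins at V = 64 kt.
Required ΔP = (64/6.1)^(1/0.675) = 10.492^1.481 ≈ 32.54 mb.
P_c ≤ 1008 − 32.54 = 975.46, so the highest integer P_c is 975 mb.

975 mb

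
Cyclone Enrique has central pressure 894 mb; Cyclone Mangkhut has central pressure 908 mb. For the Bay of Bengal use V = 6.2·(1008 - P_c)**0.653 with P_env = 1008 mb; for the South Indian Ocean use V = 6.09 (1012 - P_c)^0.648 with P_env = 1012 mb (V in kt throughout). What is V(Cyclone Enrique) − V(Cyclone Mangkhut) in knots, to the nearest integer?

Cyclone Enrique: ΔP = 114; V ≈ 6.2 × 114^0.653 ≈ 136.63 kt.
Cyclone Mangkhut: ΔP = 104; V ≈ 6.09 × 104^0.648 ≈ 123.50 kt.
Difference ≈ 136.63 − 123.50 = 13.13 → 13 kt.

13 kt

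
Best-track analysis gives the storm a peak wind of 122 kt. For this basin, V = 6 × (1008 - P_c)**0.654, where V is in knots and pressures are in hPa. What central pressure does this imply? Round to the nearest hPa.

ΔP = (V / 6)^(1/0.654) = (122/6)^1.529.
122/6 = 20.333; 20.333^1.529 ≈ 100.07 hPa.
P_c = 1008 − 100.07 = 907.93 ≈ 908 hPa.

908 hPa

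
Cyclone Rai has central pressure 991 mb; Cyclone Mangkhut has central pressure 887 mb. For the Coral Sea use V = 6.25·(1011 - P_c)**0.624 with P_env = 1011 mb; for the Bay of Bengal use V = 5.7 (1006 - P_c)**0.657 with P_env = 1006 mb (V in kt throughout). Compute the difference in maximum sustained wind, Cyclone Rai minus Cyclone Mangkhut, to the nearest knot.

-91 kt

Cyclone Rai: ΔP = 20; V ≈ 6.25 × 20^0.624 ≈ 40.52 kt.
Cyclone Mangkhut: ΔP = 119; V ≈ 5.7 × 119^0.657 ≈ 131.68 kt.
Difference ≈ 40.52 − 131.68 = -91.16 → -91 kt.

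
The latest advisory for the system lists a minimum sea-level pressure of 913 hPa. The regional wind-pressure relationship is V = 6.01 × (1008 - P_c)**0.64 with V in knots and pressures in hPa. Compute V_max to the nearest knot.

111 kt

ΔP = 1008 − 913 = 95 hPa.
95^0.64 ≈ 18.439.
V ≈ 6.01 × 18.439 ≈ 110.8 kt.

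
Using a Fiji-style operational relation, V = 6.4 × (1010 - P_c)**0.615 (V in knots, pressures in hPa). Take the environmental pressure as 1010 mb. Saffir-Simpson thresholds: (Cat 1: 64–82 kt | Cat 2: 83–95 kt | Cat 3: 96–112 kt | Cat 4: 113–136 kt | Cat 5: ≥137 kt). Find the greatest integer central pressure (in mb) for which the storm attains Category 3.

Category 3 begins at V = 96 kt.
Required ΔP = (96/6.4)^(1/0.615) = 15.000^1.626 ≈ 81.72 mb.
P_c ≤ 1010 − 81.72 = 928.28, so the highest integer P_c is 928 mb.

928 mb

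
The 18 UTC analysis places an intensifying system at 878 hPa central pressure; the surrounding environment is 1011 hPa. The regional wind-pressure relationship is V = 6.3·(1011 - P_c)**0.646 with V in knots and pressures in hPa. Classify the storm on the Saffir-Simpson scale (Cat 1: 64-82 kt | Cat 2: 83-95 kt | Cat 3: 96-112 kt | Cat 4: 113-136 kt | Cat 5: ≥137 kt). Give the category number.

ΔP = 1011 − 878 = 133 hPa.
V ≈ 6.3 × 133^0.646 = 6.3 × 23.55 ≈ 148 kt.
148 kt falls in the Category 5 band.

5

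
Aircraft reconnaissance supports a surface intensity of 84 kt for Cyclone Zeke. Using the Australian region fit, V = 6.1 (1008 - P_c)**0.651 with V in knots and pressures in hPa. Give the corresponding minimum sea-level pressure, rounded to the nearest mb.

ΔP = (V / 6.1)^(1/0.651) = (84/6.1)^1.536.
84/6.1 = 13.770; 13.770^1.536 ≈ 56.17 mb.
P_c = 1008 − 56.17 = 951.83 ≈ 952 mb.

952 mb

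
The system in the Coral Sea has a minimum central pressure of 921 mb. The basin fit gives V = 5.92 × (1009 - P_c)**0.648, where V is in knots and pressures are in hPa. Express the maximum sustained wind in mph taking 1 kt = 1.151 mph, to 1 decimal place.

ΔP = 1009 − 921 = 88 mb.
V ≈ 5.92 × 88^0.648 = 5.92 × 18.198 ≈ 107.732 kt.
107.732 × 1.151 ≈ 124.00 mph → 124.0 mph.

124.0 mph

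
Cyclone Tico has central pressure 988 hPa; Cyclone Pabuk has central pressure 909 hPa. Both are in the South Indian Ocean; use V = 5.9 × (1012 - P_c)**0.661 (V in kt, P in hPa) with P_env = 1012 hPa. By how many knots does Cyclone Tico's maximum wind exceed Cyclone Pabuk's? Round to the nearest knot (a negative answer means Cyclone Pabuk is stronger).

-78 kt

Cyclone Tico: ΔP = 24; V ≈ 5.9 × 24^0.661 ≈ 48.21 kt.
Cyclone Pabuk: ΔP = 103; V ≈ 5.9 × 103^0.661 ≈ 126.28 kt.
Difference ≈ 48.21 − 126.28 = -78.07 → -78 kt.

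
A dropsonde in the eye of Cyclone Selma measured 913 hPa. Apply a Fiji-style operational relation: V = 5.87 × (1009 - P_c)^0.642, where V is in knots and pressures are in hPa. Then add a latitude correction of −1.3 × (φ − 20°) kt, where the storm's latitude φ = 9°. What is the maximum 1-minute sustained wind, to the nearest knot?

ΔP = 1009 − 913 = 96 hPa.
96^0.642 ≈ 18.733.
V ≈ 5.87 × 18.733 ≈ 110.0 kt.
Latitude correction: −1.3 × (9 − 20) = 14.3 kt.
Corrected V ≈ 124.3 kt → 124 kt.

124 kt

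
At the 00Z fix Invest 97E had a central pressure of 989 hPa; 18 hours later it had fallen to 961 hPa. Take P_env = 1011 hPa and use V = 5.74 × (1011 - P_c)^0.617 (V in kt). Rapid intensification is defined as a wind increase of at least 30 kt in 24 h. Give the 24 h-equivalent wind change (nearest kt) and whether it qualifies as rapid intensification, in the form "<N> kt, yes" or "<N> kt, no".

V₁: ΔP = 22, V ≈ 5.74 × 22^0.617 ≈ 38.65 kt.
V₂: ΔP = 50, V ≈ 5.74 × 50^0.617 ≈ 64.15 kt.
ΔV over 18 h = 25.50 kt → 24 h equivalent = 25.50 × 24/18 ≈ 34.00 kt.
34 kt ≥ 30 kt ⇒ rapid intensification.

34 kt, yes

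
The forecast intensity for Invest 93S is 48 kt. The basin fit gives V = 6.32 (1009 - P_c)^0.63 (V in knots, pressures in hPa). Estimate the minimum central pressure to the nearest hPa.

ΔP = (V / 6.32)^(1/0.63) = (48/6.32)^1.587.
48/6.32 = 7.595; 7.595^1.587 ≈ 24.98 hPa.
P_c = 1009 − 24.98 = 984.02 ≈ 984 hPa.

984 hPa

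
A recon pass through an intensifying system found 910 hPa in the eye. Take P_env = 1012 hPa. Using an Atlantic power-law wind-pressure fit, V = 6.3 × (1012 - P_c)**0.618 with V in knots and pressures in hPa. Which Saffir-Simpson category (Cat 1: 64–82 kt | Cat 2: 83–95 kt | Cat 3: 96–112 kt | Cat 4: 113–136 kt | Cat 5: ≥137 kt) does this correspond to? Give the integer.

ΔP = 1012 − 910 = 102 hPa.
V ≈ 6.3 × 102^0.618 = 6.3 × 17.43 ≈ 110 kt.
110 kt falls in the Category 3 band.

3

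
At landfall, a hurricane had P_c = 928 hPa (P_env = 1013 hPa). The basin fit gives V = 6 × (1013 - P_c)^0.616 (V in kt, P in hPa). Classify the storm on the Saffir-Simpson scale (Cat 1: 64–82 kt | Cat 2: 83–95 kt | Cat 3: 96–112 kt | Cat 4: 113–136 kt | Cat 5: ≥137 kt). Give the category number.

2

ΔP = 1013 − 928 = 85 hPa.
V ≈ 6 × 85^0.616 = 6 × 15.44 ≈ 93 kt.
93 kt falls in the Category 2 band.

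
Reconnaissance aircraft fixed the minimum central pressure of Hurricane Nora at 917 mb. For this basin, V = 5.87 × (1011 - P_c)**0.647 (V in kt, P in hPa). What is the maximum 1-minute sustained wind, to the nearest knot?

111 kt

ΔP = 1011 − 917 = 94 mb.
94^0.647 ≈ 18.907.
V ≈ 5.87 × 18.907 ≈ 111.0 kt.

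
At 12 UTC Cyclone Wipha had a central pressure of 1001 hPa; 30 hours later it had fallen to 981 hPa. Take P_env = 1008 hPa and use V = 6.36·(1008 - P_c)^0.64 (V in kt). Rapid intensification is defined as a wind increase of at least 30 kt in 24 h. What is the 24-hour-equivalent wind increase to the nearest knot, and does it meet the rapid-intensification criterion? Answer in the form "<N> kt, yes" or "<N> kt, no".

24 kt, no

V₁: ΔP = 7, V ≈ 6.36 × 7^0.64 ≈ 22.10 kt.
V₂: ΔP = 27, V ≈ 6.36 × 27^0.64 ≈ 52.42 kt.
ΔV over 30 h = 30.32 kt → 24 h equivalent = 30.32 × 24/30 ≈ 24.26 kt.
24 kt < 30 kt ⇒ not rapid intensification.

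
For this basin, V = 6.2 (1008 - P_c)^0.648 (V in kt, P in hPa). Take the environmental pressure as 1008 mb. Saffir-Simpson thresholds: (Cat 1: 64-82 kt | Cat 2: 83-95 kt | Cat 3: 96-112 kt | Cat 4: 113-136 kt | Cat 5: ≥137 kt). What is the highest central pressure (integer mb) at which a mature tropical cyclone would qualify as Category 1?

Category 1 begins at V = 64 kt.
Required ΔP = (64/6.2)^(1/0.648) = 10.323^1.543 ≈ 36.68 mb.
P_c ≤ 1008 − 36.68 = 971.32, so the highest integer P_c is 971 mb.

971 mb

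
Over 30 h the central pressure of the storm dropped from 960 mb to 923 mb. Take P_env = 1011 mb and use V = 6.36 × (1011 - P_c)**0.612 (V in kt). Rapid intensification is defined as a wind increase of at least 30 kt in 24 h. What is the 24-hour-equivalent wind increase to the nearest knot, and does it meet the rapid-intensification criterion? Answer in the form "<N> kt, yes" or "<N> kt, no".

V₁: ΔP = 51, V ≈ 6.36 × 51^0.612 ≈ 70.55 kt.
V₂: ΔP = 88, V ≈ 6.36 × 88^0.612 ≈ 98.51 kt.
ΔV over 30 h = 27.96 kt → 24 h equivalent = 27.96 × 24/30 ≈ 22.37 kt.
22 kt < 30 kt ⇒ not rapid intensification.

22 kt, no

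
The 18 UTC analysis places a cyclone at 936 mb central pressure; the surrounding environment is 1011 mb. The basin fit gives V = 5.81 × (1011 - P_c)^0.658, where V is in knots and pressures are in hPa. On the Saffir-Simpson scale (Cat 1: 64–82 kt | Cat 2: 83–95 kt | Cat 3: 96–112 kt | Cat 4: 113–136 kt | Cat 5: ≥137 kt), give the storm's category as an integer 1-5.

ΔP = 1011 − 936 = 75 mb.
V ≈ 5.81 × 75^0.658 = 5.81 × 17.13 ≈ 100 kt.
100 kt falls in the Category 3 band.

3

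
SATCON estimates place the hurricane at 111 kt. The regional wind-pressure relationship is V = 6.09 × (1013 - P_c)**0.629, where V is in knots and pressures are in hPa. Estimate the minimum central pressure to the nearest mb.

912 mb

ΔP = (V / 6.09)^(1/0.629) = (111/6.09)^1.590.
111/6.09 = 18.227; 18.227^1.590 ≈ 101.00 mb.
P_c = 1013 − 101.00 = 912.00 ≈ 912 mb.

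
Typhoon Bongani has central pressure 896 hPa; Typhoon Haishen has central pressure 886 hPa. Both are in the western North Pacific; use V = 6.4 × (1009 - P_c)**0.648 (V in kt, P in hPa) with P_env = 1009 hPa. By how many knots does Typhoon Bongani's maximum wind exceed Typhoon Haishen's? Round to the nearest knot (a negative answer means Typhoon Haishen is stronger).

Typhoon Bongani: ΔP = 113; V ≈ 6.4 × 113^0.648 ≈ 136.95 kt.
Typhoon Haishen: ΔP = 123; V ≈ 6.4 × 123^0.648 ≈ 144.69 kt.
Difference ≈ 136.95 − 144.69 = -7.74 → -8 kt.

-8 kt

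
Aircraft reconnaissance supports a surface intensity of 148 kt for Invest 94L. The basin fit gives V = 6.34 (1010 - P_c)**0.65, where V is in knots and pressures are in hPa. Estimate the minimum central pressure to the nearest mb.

883 mb

ΔP = (V / 6.34)^(1/0.65) = (148/6.34)^1.538.
148/6.34 = 23.344; 23.344^1.538 ≈ 127.32 mb.
P_c = 1010 − 127.32 = 882.68 ≈ 883 mb.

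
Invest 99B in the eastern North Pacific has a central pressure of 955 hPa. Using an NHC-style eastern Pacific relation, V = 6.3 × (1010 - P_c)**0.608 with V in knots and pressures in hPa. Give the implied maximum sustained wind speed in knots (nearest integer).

ΔP = 1010 − 955 = 55 hPa.
55^0.608 ≈ 11.432.
V ≈ 6.3 × 11.432 ≈ 72.0 kt.

72 kt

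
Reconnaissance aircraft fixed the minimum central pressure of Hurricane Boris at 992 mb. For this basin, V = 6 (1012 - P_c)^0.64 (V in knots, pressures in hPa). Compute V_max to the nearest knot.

ΔP = 1012 − 992 = 20 mb.
20^0.64 ≈ 6.802.
V ≈ 6 × 6.802 ≈ 40.8 kt.

41 kt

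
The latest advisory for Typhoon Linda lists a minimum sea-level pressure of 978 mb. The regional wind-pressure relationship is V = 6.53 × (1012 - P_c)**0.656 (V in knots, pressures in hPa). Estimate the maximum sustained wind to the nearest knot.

66 kt

ΔP = 1012 − 978 = 34 mb.
34^0.656 ≈ 10.108.
V ≈ 6.53 × 10.108 ≈ 66.0 kt.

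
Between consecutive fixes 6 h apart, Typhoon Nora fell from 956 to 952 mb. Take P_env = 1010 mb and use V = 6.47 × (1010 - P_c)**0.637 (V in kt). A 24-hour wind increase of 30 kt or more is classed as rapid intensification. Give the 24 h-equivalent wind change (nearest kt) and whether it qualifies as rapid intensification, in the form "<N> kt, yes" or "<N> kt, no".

15 kt, no

V₁: ΔP = 54, V ≈ 6.47 × 54^0.637 ≈ 82.12 kt.
V₂: ΔP = 58, V ≈ 6.47 × 58^0.637 ≈ 85.94 kt.
ΔV over 6 h = 3.82 kt → 24 h equivalent = 3.82 × 24/6 ≈ 15.28 kt.
15 kt < 30 kt ⇒ not rapid intensification.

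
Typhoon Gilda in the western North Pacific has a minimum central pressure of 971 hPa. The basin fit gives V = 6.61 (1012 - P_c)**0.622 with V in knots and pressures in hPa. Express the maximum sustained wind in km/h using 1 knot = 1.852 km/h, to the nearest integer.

ΔP = 1012 − 971 = 41 hPa.
V ≈ 6.61 × 41^0.622 = 6.61 × 10.073 ≈ 66.581 kt.
66.581 × 1.852 ≈ 123.31 km/h → 123 km/h.

123 km/h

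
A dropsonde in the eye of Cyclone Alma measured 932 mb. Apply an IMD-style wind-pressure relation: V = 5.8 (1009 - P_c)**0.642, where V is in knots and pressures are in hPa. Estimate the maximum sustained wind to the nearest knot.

94 kt

ΔP = 1009 − 932 = 77 mb.
77^0.642 ≈ 16.260.
V ≈ 5.8 × 16.260 ≈ 94.3 kt.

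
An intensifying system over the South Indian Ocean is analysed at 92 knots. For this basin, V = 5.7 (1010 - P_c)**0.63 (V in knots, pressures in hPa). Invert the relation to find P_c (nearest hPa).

927 hPa

ΔP = (V / 5.7)^(1/0.63) = (92/5.7)^1.587.
92/5.7 = 16.140; 16.140^1.587 ≈ 82.67 hPa.
P_c = 1010 − 82.67 = 927.33 ≈ 927 hPa.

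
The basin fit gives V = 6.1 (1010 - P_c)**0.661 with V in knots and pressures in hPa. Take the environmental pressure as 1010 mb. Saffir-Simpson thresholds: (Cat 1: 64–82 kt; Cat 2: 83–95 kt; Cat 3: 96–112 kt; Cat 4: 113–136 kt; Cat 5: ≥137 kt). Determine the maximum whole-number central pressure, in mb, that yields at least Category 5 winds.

899 mb

Category 5 begins at V = 137 kt.
Required ΔP = (137/6.1)^(1/0.661) = 22.459^1.513 ≈ 110.78 mb.
P_c ≤ 1010 − 110.78 = 899.22, so the highest integer P_c is 899 mb.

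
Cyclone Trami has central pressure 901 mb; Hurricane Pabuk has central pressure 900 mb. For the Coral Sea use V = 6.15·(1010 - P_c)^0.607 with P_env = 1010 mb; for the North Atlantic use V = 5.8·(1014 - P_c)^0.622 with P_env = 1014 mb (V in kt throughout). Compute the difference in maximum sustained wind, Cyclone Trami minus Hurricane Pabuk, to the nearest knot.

Cyclone Trami: ΔP = 109; V ≈ 6.15 × 109^0.607 ≈ 106.07 kt.
Hurricane Pabuk: ΔP = 114; V ≈ 5.8 × 114^0.622 ≈ 110.36 kt.
Difference ≈ 106.07 − 110.36 = -4.29 → -4 kt.

-4 kt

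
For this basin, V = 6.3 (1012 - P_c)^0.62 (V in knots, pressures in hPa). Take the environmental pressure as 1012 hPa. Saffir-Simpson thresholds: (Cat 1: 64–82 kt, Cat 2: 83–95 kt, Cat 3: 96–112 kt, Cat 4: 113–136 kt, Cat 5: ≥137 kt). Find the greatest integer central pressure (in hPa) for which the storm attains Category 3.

Category 3 begins at V = 96 kt.
Required ΔP = (96/6.3)^(1/0.62) = 15.238^1.613 ≈ 80.90 hPa.
P_c ≤ 1012 − 80.90 = 931.10, so the highest integer P_c is 931 hPa.

931 hPa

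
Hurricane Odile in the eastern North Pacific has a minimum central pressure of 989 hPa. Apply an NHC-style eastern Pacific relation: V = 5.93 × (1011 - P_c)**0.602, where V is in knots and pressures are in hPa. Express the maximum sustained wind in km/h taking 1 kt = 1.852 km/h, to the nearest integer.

71 km/h

ΔP = 1011 − 989 = 22 hPa.
V ≈ 5.93 × 22^0.602 = 5.93 × 6.429 ≈ 38.124 kt.
38.124 × 1.852 ≈ 70.60 km/h → 71 km/h.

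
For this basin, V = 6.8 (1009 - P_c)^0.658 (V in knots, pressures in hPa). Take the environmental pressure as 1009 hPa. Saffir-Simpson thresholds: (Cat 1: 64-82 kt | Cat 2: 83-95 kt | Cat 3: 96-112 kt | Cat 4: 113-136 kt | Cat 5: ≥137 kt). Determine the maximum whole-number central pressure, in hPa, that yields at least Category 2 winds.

Category 2 begins at V = 83 kt.
Required ΔP = (83/6.8)^(1/0.658) = 12.206^1.520 ≈ 44.80 hPa.
P_c ≤ 1009 − 44.80 = 964.20, so the highest integer P_c is 964 hPa.

964 hPa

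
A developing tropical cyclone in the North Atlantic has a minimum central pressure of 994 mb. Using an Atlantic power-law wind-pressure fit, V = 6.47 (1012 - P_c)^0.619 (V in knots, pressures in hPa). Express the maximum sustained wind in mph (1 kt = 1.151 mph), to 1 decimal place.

ΔP = 1012 − 994 = 18 mb.
V ≈ 6.47 × 18^0.619 = 6.47 × 5.984 ≈ 38.718 kt.
38.718 × 1.151 ≈ 44.56 mph → 44.6 mph.

44.6 mph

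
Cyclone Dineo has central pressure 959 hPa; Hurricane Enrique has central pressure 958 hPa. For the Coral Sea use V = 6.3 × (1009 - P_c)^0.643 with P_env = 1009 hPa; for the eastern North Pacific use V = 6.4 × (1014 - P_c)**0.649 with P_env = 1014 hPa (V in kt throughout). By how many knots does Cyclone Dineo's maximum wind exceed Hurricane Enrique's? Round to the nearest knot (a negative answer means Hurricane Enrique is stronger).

-9 kt

Cyclone Dineo: ΔP = 50; V ≈ 6.3 × 50^0.643 ≈ 77.94 kt.
Hurricane Enrique: ΔP = 56; V ≈ 6.4 × 56^0.649 ≈ 87.25 kt.
Difference ≈ 77.94 − 87.25 = -9.31 → -9 kt.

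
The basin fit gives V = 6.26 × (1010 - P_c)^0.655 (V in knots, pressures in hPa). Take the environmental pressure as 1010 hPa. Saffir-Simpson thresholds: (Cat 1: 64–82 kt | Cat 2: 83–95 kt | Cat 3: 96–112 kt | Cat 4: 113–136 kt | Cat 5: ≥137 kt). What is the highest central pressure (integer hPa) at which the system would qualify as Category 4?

927 hPa

Category 4 begins at V = 113 kt.
Required ΔP = (113/6.26)^(1/0.655) = 18.051^1.527 ≈ 82.86 hPa.
P_c ≤ 1010 − 82.86 = 927.14, so the highest integer P_c is 927 hPa.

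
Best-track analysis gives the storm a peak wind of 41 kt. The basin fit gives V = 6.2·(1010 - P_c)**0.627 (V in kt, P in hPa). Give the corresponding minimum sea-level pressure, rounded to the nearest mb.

ΔP = (V / 6.2)^(1/0.627) = (41/6.2)^1.595.
41/6.2 = 6.613; 6.613^1.595 ≈ 20.34 mb.
P_c = 1010 − 20.34 = 989.66 ≈ 990 mb.

990 mb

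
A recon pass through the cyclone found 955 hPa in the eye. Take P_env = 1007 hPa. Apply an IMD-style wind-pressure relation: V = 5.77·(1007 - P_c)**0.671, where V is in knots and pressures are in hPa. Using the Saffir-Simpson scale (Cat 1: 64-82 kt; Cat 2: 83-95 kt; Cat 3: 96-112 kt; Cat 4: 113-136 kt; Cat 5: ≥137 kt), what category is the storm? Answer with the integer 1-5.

ΔP = 1007 − 955 = 52 hPa.
V ≈ 5.77 × 52^0.671 = 5.77 × 14.17 ≈ 82 kt.
82 kt falls in the Category 1 band.

1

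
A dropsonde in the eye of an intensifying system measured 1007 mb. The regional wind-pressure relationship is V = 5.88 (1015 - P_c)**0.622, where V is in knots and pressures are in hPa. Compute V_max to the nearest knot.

ΔP = 1015 − 1007 = 8 mb.
8^0.622 ≈ 3.645.
V ≈ 5.88 × 3.645 ≈ 21.4 kt.

21 kt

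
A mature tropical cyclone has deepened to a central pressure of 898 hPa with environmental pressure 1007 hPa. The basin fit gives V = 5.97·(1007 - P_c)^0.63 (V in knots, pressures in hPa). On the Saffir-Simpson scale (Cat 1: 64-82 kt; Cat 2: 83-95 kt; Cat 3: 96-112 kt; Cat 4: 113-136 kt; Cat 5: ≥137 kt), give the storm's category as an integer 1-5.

4

ΔP = 1007 − 898 = 109 hPa.
V ≈ 5.97 × 109^0.63 = 5.97 × 19.21 ≈ 115 kt.
115 kt falls in the Category 4 band.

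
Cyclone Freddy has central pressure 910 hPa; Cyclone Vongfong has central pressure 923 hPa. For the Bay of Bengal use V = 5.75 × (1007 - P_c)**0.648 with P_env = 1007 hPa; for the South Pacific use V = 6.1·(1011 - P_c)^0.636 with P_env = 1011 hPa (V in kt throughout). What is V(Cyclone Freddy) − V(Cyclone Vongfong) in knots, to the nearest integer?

Cyclone Freddy: ΔP = 97; V ≈ 5.75 × 97^0.648 ≈ 111.45 kt.
Cyclone Vongfong: ΔP = 88; V ≈ 6.1 × 88^0.636 ≈ 105.20 kt.
Difference ≈ 111.45 − 105.20 = 6.25 → 6 kt.

6 kt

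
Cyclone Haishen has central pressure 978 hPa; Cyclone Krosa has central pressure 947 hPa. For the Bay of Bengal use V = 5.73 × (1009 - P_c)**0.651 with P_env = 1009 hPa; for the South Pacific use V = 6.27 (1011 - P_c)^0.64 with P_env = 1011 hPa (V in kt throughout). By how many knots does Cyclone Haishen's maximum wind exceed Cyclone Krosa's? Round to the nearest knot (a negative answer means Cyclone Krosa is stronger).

-36 kt

Cyclone Haishen: ΔP = 31; V ≈ 5.73 × 31^0.651 ≈ 53.58 kt.
Cyclone Krosa: ΔP = 64; V ≈ 6.27 × 64^0.64 ≈ 89.79 kt.
Difference ≈ 53.58 − 89.79 = -36.21 → -36 kt.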